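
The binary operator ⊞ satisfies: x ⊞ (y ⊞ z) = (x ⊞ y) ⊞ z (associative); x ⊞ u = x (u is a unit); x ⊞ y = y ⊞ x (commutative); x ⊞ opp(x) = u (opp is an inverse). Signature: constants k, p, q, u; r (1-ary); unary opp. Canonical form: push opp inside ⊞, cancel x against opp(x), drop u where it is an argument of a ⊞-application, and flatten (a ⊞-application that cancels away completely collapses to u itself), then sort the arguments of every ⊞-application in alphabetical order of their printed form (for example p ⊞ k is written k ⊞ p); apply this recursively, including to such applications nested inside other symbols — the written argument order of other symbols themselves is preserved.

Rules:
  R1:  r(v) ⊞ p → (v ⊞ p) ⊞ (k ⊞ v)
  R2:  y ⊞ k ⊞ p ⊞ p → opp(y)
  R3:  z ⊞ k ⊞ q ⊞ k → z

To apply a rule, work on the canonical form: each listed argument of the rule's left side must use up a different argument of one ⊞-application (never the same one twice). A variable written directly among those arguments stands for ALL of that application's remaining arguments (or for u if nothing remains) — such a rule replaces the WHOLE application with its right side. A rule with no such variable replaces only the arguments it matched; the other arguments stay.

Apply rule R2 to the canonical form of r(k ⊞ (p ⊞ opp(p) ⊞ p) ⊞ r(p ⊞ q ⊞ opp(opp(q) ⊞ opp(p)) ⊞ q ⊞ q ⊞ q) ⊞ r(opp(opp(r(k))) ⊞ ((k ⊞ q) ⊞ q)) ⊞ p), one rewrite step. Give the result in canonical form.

Answer: r(opp(r(k ⊞ q ⊞ q ⊞ r(k))) ⊞ opp(r(p ⊞ p ⊞ q ⊞ q ⊞ q ⊞ q ⊞ q)))

Derivation:
Canonical form:  r(k ⊞ p ⊞ p ⊞ r(k ⊞ q ⊞ q ⊞ r(k)) ⊞ r(p ⊞ p ⊞ q ⊞ q ⊞ q ⊞ q ⊞ q))
Apply R2:  consuming k, p, p;  y := r(k ⊞ q ⊞ q ⊞ r(k)) ⊞ r(p ⊞ p ⊞ q ⊞ q ⊞ q ⊞ q ⊞ q)
The extension variable absorbs all remaining arguments, so the whole application is rewritten.
Giving:  r(opp(r(k ⊞ q ⊞ q ⊞ r(k))) ⊞ opp(r(p ⊞ p ⊞ q ⊞ q ⊞ q ⊞ q ⊞ q)))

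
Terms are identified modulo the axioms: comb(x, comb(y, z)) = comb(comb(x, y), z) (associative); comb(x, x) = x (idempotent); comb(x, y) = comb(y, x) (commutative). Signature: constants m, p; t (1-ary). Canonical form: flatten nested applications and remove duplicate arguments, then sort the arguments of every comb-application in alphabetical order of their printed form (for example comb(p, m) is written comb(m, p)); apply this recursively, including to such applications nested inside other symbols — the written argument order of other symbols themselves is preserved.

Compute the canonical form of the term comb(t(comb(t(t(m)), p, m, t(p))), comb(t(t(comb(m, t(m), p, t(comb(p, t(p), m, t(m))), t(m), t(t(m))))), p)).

Merge nested applications:  comb(t(comb(t(t(m)), p, m, t(p))), t(t(comb(m, t(m), p, t(comb(p, t(p), m, t(m))), t(m), t(t(m))))), p)
Inside:  t(comb(t(t(m)), p, m, t(p)))  →  t(comb(m, p, t(p), t(t(m))))
Inside:  t(t(comb(m, t(m), p, t(comb(p, t(p), m, t(m))), t(m), t(t(m)))))  →  t(t(comb(m, p, t(comb(m, p, t(m), t(p))), t(m), t(t(m)))))
Order the arguments:  comb(p, t(comb(m, p, t(p), t(t(m)))), t(t(comb(m, p, t(comb(m, p, t(m), t(p))), t(m), t(t(m))))))

Answer: comb(p, t(comb(m, p, t(p), t(t(m)))), t(t(comb(m, p, t(comb(m, p, t(m), t(p))), t(m), t(t(m))))))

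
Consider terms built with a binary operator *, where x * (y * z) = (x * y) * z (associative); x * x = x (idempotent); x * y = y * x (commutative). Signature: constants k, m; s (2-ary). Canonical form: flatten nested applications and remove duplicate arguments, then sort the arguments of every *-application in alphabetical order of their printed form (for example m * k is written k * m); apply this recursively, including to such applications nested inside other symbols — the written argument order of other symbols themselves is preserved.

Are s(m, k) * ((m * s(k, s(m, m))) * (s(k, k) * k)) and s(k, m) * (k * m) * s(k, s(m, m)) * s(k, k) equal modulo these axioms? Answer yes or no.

Answer: no — k * m * s(k, k) * s(k, s(m, m)) * s(m, k) vs k * m * s(k, k) * s(k, m) * s(k, s(m, m))

Derivation:
Left:  s(m, k) * ((m * s(k, s(m, m))) * (s(k, k) * k))
  Merge nested applications:  s(m, k) * m * s(k, s(m, m)) * s(k, k) * k
  Order the arguments:  k * m * s(k, k) * s(k, s(m, m)) * s(m, k)
Right:  s(k, m) * (k * m) * s(k, s(m, m)) * s(k, k)
  Un-nest:  s(k, m) * k * m * s(k, s(m, m)) * s(k, k)
  Sort arguments:  k * m * s(k, k) * s(k, m) * s(k, s(m, m))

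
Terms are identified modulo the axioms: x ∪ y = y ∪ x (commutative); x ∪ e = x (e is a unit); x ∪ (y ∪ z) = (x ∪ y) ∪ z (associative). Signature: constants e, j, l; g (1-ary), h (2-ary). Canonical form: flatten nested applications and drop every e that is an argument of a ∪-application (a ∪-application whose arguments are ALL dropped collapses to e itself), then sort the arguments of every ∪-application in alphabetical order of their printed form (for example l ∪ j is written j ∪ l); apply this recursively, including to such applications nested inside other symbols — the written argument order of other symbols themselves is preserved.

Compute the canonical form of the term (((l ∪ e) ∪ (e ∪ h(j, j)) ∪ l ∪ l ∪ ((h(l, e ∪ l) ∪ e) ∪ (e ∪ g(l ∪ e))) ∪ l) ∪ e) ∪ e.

Un-nest:  l ∪ e ∪ e ∪ h(j, j) ∪ l ∪ l ∪ h(l, e ∪ l) ∪ e ∪ e ∪ g(l ∪ e) ∪ l ∪ e ∪ e
Simplify inside:  h(l, e ∪ l)  →  h(l, l)
Canonicalize subterm:  g(l ∪ e)  →  g(l)
Drop the unit:  drop e (×6)
Sort:  g(l) ∪ h(j, j) ∪ h(l, l) ∪ l ∪ l ∪ l ∪ l

Answer: g(l) ∪ h(j, j) ∪ h(l, l) ∪ l ∪ l ∪ l ∪ l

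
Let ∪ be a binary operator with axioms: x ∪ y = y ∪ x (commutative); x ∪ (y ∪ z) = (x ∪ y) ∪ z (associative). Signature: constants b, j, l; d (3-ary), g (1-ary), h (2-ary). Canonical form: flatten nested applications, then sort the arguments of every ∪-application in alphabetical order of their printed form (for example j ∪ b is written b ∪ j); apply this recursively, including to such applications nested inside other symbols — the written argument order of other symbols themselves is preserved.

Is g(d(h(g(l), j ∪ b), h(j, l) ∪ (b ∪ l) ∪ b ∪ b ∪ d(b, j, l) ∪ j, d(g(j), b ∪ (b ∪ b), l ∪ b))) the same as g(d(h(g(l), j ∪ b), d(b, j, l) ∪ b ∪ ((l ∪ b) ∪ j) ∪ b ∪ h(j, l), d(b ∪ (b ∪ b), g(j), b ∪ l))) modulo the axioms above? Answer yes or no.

Answer: no — g(d(h(g(l), b ∪ j), b ∪ b ∪ b ∪ d(b, j, l) ∪ h(j, l) ∪ j ∪ l, d(g(j), b ∪ b ∪ b, b ∪ l))) vs g(d(h(g(l), b ∪ j), b ∪ b ∪ b ∪ d(b, j, l) ∪ h(j, l) ∪ j ∪ l, d(b ∪ b ∪ b, g(j), b ∪ l)))

Derivation:
Left:  g(d(h(g(l), j ∪ b), h(j, l) ∪ (b ∪ l) ∪ b ∪ b ∪ d(b, j, l) ∪ j, d(g(j), b ∪ (b ∪ b), l ∪ b)))
  Work inside:  h(j, l) ∪ (b ∪ l) ∪ b ∪ b ∪ d(b, j, l) ∪ j
  Flatten:  h(j, l) ∪ b ∪ l ∪ b ∪ b ∪ d(b, j, l) ∪ j
  Sort:  b ∪ b ∪ b ∪ d(b, j, l) ∪ h(j, l) ∪ j ∪ l
  Rebuild:  g(d(h(g(l), b ∪ j), b ∪ b ∪ b ∪ d(b, j, l) ∪ h(j, l) ∪ j ∪ l, d(g(j), b ∪ b ∪ b, b ∪ l)))
Right:  g(d(h(g(l), j ∪ b), d(b, j, l) ∪ b ∪ ((l ∪ b) ∪ j) ∪ b ∪ h(j, l), d(b ∪ (b ∪ b), g(j), b ∪ l)))
  Work inside:  d(b, j, l) ∪ b ∪ ((l ∪ b) ∪ j) ∪ b ∪ h(j, l)
  Merge nested applications:  d(b, j, l) ∪ b ∪ l ∪ b ∪ j ∪ b ∪ h(j, l)
  Order the arguments:  b ∪ b ∪ b ∪ d(b, j, l) ∪ h(j, l) ∪ j ∪ l
  Put back:  g(d(h(g(l), b ∪ j), b ∪ b ∪ b ∪ d(b, j, l) ∪ h(j, l) ∪ j ∪ l, d(b ∪ b ∪ b, g(j), b ∪ l)))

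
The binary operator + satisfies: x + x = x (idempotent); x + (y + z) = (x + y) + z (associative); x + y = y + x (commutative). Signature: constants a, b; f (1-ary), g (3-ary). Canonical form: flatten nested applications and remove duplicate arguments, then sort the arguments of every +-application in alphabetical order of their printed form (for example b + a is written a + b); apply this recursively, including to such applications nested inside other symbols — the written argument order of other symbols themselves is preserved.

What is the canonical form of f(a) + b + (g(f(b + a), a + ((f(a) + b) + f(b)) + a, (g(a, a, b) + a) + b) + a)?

Answer: a + b + f(a) + g(f(a + b), a + b + f(a) + f(b), a + b + g(a, a, b))

Derivation:
Merge nested applications:  f(a) + b + g(f(b + a), a + ((f(a) + b) + f(b)) + a, (g(a, a, b) + a) + b) + a
Canonicalize subterm:  g(f(b + a), a + ((f(a) + b) + f(b)) + a, (g(a, a, b) + a) + b)  →  g(f(a + b), a + b + f(a) + f(b), a + b + g(a, a, b))
Order the arguments:  a + b + f(a) + g(f(a + b), a + b + f(a) + f(b), a + b + g(a, a, b))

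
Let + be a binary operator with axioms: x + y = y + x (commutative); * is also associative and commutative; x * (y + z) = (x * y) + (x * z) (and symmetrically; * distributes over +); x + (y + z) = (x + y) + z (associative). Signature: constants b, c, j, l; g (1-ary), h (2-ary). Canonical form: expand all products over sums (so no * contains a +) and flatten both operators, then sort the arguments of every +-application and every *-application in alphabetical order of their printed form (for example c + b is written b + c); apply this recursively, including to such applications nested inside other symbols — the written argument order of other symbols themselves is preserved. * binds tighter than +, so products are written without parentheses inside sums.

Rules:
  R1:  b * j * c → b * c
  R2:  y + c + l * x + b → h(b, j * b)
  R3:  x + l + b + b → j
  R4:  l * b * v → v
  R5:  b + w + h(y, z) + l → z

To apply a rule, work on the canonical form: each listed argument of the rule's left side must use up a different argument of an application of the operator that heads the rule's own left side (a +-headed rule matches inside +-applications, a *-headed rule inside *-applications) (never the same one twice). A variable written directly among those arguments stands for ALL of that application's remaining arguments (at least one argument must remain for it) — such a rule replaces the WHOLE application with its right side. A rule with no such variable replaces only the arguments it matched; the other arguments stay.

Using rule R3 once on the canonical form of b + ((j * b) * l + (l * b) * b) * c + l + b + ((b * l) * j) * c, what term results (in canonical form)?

Canonical form:  b + b + b * b * c * l + b * c * j * l + b * c * j * l + l
Apply R3:  consuming b, b, l;  x := b * b * c * l + b * c * j * l + b * c * j * l
The extension variable absorbs all remaining arguments, so the whole application is rewritten.
Giving:  j

Answer: j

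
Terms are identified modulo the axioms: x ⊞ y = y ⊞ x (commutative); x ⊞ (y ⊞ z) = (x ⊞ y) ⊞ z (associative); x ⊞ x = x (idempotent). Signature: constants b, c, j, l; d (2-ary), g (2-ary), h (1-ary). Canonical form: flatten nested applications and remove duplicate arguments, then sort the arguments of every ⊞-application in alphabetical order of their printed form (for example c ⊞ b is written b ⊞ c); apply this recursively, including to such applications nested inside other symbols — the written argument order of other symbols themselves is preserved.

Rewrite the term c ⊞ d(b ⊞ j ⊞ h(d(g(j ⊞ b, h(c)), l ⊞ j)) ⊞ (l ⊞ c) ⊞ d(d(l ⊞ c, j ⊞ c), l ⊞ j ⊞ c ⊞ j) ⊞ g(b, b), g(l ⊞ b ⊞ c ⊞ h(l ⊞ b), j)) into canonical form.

Answer: c ⊞ d(b ⊞ c ⊞ d(d(c ⊞ l, c ⊞ j), c ⊞ j ⊞ l) ⊞ g(b, b) ⊞ h(d(g(b ⊞ j, h(c)), j ⊞ l)) ⊞ j ⊞ l, g(b ⊞ c ⊞ h(b ⊞ l) ⊞ l, j))

Derivation:
Inside:  d(b ⊞ j ⊞ h(d(g(j ⊞ b, h(c)), l ⊞ j)) ⊞ (l ⊞ c) ⊞ d(d(l ⊞ c, j ⊞ c), l ⊞ j ⊞ c ⊞ j) ⊞ g(b, b), g(l ⊞ b ⊞ c ⊞ h(l ⊞ b), j))  →  d(b ⊞ c ⊞ d(d(c ⊞ l, c ⊞ j), c ⊞ j ⊞ l) ⊞ g(b, b) ⊞ h(d(g(b ⊞ j, h(c)), j ⊞ l)) ⊞ j ⊞ l, g(b ⊞ c ⊞ h(b ⊞ l) ⊞ l, j))
Order the arguments:  c ⊞ d(b ⊞ c ⊞ d(d(c ⊞ l, c ⊞ j), c ⊞ j ⊞ l) ⊞ g(b, b) ⊞ h(d(g(b ⊞ j, h(c)), j ⊞ l)) ⊞ j ⊞ l, g(b ⊞ c ⊞ h(b ⊞ l) ⊞ l, j))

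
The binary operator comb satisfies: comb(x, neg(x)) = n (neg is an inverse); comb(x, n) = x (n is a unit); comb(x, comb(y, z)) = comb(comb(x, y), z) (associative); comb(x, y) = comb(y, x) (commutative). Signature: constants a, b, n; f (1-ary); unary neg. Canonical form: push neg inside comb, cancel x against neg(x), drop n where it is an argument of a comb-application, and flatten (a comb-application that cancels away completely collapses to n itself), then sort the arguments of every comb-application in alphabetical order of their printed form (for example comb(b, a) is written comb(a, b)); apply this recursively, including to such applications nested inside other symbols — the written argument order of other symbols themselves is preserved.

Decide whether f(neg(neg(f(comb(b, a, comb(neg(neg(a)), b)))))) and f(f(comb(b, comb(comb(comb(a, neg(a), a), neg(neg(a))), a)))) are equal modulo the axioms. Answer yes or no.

Answer: no — f(f(comb(a, a, b, b))) vs f(f(comb(a, a, a, b)))

Derivation:
Left:  f(neg(neg(f(comb(b, a, comb(neg(neg(a)), b))))))
  Work inside:  comb(b, a, comb(neg(neg(a)), b))
  Push neg inside:  distribute neg over comb and collapse double neg
  Collect terms:  comb(b, b, a, a)
  Order the arguments:  comb(a, a, b, b)
  Rebuild:  f(f(comb(a, a, b, b)))
Right:  f(f(comb(b, comb(comb(comb(a, neg(a), a), neg(neg(a))), a))))
  Descend into:  comb(b, comb(comb(comb(a, neg(a), a), neg(neg(a))), a))
  Push neg inside:  distribute neg over comb and collapse double neg
  Collect:  comb(b, a, a, a)
  Sort arguments:  comb(a, a, a, b)
  Put back:  f(f(comb(a, a, a, b)))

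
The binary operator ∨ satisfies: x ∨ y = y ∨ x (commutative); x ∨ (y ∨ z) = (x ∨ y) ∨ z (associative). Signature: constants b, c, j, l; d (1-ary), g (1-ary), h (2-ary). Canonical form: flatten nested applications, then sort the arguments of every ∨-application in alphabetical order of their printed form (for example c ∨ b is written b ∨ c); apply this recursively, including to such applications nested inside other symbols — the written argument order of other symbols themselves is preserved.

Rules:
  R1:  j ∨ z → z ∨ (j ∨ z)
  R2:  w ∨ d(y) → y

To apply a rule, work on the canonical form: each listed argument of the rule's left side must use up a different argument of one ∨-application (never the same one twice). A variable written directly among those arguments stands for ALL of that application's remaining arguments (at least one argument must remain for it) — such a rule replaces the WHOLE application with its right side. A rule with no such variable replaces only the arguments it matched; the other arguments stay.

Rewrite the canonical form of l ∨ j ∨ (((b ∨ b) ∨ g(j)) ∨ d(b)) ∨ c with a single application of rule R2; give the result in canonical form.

Answer: b

Derivation:
Canonical form:  b ∨ b ∨ c ∨ d(b) ∨ g(j) ∨ j ∨ l
Apply R2:  consuming d(b);  w := b ∨ b ∨ c ∨ g(j) ∨ j ∨ l, y := b
The extension variable absorbs all remaining arguments, so the whole application is rewritten.
Giving:  b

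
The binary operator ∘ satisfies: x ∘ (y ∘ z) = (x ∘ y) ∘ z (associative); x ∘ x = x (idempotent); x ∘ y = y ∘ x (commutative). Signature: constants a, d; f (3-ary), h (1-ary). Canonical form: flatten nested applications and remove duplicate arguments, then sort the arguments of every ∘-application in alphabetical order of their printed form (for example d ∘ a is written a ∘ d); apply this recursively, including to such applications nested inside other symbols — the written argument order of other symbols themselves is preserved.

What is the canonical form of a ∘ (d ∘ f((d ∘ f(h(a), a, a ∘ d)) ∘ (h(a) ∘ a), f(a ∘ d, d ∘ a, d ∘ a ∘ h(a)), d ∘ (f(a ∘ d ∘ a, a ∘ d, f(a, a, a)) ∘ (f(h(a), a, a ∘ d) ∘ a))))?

Answer: a ∘ d ∘ f(a ∘ d ∘ f(h(a), a, a ∘ d) ∘ h(a), f(a ∘ d, a ∘ d, a ∘ d ∘ h(a)), a ∘ d ∘ f(a ∘ d, a ∘ d, f(a, a, a)) ∘ f(h(a), a, a ∘ d))

Derivation:
Merge nested applications:  a ∘ d ∘ f((d ∘ f(h(a), a, a ∘ d)) ∘ (h(a) ∘ a), f(a ∘ d, d ∘ a, d ∘ a ∘ h(a)), d ∘ (f(a ∘ d ∘ a, a ∘ d, f(a, a, a)) ∘ (f(h(a), a, a ∘ d) ∘ a)))
Inside:  f((d ∘ f(h(a), a, a ∘ d)) ∘ (h(a) ∘ a), f(a ∘ d, d ∘ a, d ∘ a ∘ h(a)), d ∘ (f(a ∘ d ∘ a, a ∘ d, f(a, a, a)) ∘ (f(h(a), a, a ∘ d) ∘ a)))  →  f(a ∘ d ∘ f(h(a), a, a ∘ d) ∘ h(a), f(a ∘ d, a ∘ d, a ∘ d ∘ h(a)), a ∘ d ∘ f(a ∘ d, a ∘ d, f(a, a, a)) ∘ f(h(a), a, a ∘ d))
Sort arguments:  a ∘ d ∘ f(a ∘ d ∘ f(h(a), a, a ∘ d) ∘ h(a), f(a ∘ d, a ∘ d, a ∘ d ∘ h(a)), a ∘ d ∘ f(a ∘ d, a ∘ d, f(a, a, a)) ∘ f(h(a), a, a ∘ d))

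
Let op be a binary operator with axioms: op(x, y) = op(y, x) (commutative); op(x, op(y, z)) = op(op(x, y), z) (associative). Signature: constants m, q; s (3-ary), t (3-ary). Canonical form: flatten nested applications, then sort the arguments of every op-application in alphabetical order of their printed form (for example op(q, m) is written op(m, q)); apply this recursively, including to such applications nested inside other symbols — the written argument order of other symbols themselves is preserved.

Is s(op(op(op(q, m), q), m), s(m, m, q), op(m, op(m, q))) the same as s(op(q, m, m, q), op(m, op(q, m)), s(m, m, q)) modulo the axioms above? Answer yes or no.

Answer: no — s(op(m, m, q, q), s(m, m, q), op(m, m, q)) vs s(op(m, m, q, q), op(m, m, q), s(m, m, q))

Derivation:
Left:  s(op(op(op(q, m), q), m), s(m, m, q), op(m, op(m, q)))
  Descend into:  op(op(op(q, m), q), m)
  Merge nested applications:  op(q, m, q, m)
  Sort:  op(m, m, q, q)
  Rebuild:  s(op(m, m, q, q), s(m, m, q), op(m, m, q))
Right:  s(op(q, m, m, q), op(m, op(q, m)), s(m, m, q))
  Focus inside:  op(m, op(q, m))
  Merge nested applications:  op(m, q, m)
  Sort arguments:  op(m, m, q)
  Reassemble:  s(op(m, m, q, q), op(m, m, q), s(m, m, q))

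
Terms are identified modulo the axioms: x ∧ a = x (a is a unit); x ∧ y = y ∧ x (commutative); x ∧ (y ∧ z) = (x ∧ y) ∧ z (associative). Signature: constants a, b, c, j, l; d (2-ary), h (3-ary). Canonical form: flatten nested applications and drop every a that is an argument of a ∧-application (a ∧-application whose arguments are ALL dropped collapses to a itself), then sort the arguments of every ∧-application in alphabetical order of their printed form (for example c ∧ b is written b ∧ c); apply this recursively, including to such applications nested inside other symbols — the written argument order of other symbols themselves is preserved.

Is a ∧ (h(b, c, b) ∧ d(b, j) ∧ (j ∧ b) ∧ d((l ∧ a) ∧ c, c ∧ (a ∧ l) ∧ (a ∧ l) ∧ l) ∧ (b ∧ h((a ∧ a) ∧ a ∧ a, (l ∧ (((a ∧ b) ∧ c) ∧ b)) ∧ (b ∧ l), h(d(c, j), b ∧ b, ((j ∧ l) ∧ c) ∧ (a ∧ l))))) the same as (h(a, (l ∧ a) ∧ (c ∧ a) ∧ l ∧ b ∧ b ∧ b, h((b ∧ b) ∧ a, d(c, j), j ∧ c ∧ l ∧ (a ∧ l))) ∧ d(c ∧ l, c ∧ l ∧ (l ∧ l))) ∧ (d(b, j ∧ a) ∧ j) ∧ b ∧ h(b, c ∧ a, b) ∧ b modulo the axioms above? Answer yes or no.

Left:  a ∧ (h(b, c, b) ∧ d(b, j) ∧ (j ∧ b) ∧ d((l ∧ a) ∧ c, c ∧ (a ∧ l) ∧ (a ∧ l) ∧ l) ∧ (b ∧ h((a ∧ a) ∧ a ∧ a, (l ∧ (((a ∧ b) ∧ c) ∧ b)) ∧ (b ∧ l), h(d(c, j), b ∧ b, ((j ∧ l) ∧ c) ∧ (a ∧ l)))))
  Flatten:  a ∧ h(b, c, b) ∧ d(b, j) ∧ j ∧ b ∧ d((l ∧ a) ∧ c, c ∧ (a ∧ l) ∧ (a ∧ l) ∧ l) ∧ b ∧ h((a ∧ a) ∧ a ∧ a, (l ∧ (((a ∧ b) ∧ c) ∧ b)) ∧ (b ∧ l), h(d(c, j), b ∧ b, ((j ∧ l) ∧ c) ∧ (a ∧ l)))
  Canonicalize subterm:  d((l ∧ a) ∧ c, c ∧ (a ∧ l) ∧ (a ∧ l) ∧ l)  →  d(c ∧ l, c ∧ l ∧ l ∧ l)
  Canonicalize subterm:  h((a ∧ a) ∧ a ∧ a, (l ∧ (((a ∧ b) ∧ c) ∧ b)) ∧ (b ∧ l), h(d(c, j), b ∧ b, ((j ∧ l) ∧ c) ∧ (a ∧ l)))  →  h(a, b ∧ b ∧ b ∧ c ∧ l ∧ l, h(d(c, j), b ∧ b, c ∧ j ∧ l ∧ l))
  Drop the unit:  drop a
  Order the arguments:  b ∧ b ∧ d(b, j) ∧ d(c ∧ l, c ∧ l ∧ l ∧ l) ∧ h(a, b ∧ b ∧ b ∧ c ∧ l ∧ l, h(d(c, j), b ∧ b, c ∧ j ∧ l ∧ l)) ∧ h(b, c, b) ∧ j
Right:  (h(a, (l ∧ a) ∧ (c ∧ a) ∧ l ∧ b ∧ b ∧ b, h((b ∧ b) ∧ a, d(c, j), j ∧ c ∧ l ∧ (a ∧ l))) ∧ d(c ∧ l, c ∧ l ∧ (l ∧ l))) ∧ (d(b, j ∧ a) ∧ j) ∧ b ∧ h(b, c ∧ a, b) ∧ b
  Merge nested applications:  h(a, (l ∧ a) ∧ (c ∧ a) ∧ l ∧ b ∧ b ∧ b, h((b ∧ b) ∧ a, d(c, j), j ∧ c ∧ l ∧ (a ∧ l))) ∧ d(c ∧ l, c ∧ l ∧ (l ∧ l)) ∧ d(b, j ∧ a) ∧ j ∧ b ∧ h(b, c ∧ a, b) ∧ b
  Canonicalize subterm:  h(a, (l ∧ a) ∧ (c ∧ a) ∧ l ∧ b ∧ b ∧ b, h((b ∧ b) ∧ a, d(c, j), j ∧ c ∧ l ∧ (a ∧ l)))  →  h(a, b ∧ b ∧ b ∧ c ∧ l ∧ l, h(b ∧ b, d(c, j), c ∧ j ∧ l ∧ l))
  Canonicalize subterm:  d(c ∧ l, c ∧ l ∧ (l ∧ l))  →  d(c ∧ l, c ∧ l ∧ l ∧ l)
  Inside:  d(b, j ∧ a)  →  d(b, j)
  Order the arguments:  b ∧ b ∧ d(b, j) ∧ d(c ∧ l, c ∧ l ∧ l ∧ l) ∧ h(a, b ∧ b ∧ b ∧ c ∧ l ∧ l, h(b ∧ b, d(c, j), c ∧ j ∧ l ∧ l)) ∧ h(b, c, b) ∧ j

Answer: no — b ∧ b ∧ d(b, j) ∧ d(c ∧ l, c ∧ l ∧ l ∧ l) ∧ h(a, b ∧ b ∧ b ∧ c ∧ l ∧ l, h(d(c, j), b ∧ b, c ∧ j ∧ l ∧ l)) ∧ h(b, c, b) ∧ j vs b ∧ b ∧ d(b, j) ∧ d(c ∧ l, c ∧ l ∧ l ∧ l) ∧ h(a, b ∧ b ∧ b ∧ c ∧ l ∧ l, h(b ∧ b, d(c, j), c ∧ j ∧ l ∧ l)) ∧ h(b, c, b) ∧ j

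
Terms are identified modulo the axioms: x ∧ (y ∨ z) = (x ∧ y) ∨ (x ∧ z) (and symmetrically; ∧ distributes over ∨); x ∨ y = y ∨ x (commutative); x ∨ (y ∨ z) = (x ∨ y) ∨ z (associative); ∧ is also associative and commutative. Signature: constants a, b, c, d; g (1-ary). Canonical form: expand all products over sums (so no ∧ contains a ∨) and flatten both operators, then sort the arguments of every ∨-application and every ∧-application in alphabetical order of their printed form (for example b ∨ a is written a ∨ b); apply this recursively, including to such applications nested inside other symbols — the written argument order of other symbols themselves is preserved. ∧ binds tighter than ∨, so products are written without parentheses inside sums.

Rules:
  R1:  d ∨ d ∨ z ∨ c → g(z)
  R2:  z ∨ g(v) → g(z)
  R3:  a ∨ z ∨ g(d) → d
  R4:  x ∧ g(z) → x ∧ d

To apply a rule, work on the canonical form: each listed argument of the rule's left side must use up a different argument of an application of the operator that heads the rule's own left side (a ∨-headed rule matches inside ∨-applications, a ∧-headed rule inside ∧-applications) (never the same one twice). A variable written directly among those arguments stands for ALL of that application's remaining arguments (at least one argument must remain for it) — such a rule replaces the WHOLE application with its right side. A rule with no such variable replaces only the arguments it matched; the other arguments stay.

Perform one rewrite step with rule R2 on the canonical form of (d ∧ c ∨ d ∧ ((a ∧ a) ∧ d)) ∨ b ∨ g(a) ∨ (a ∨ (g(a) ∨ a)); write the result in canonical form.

Canonical form:  a ∨ a ∨ a ∧ a ∧ d ∧ d ∨ b ∨ c ∧ d ∨ g(a) ∨ g(a)
Apply R2:  consuming g(a);  v := a, z := a ∨ a ∨ a ∧ a ∧ d ∧ d ∨ b ∨ c ∧ d ∨ g(a)
The variable takes the whole remainder — replace the entire application.
Result:  g(a ∨ a ∨ a ∧ a ∧ d ∧ d ∨ b ∨ c ∧ d ∨ g(a))

Answer: g(a ∨ a ∨ a ∧ a ∧ d ∧ d ∨ b ∨ c ∧ d ∨ g(a))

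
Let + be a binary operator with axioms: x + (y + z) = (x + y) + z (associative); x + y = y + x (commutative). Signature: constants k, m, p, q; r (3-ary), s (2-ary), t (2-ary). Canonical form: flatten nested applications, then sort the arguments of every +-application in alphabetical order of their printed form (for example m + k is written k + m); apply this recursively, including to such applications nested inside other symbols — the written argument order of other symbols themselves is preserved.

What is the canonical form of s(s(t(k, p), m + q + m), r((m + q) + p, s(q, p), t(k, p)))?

Focus inside:  (m + q) + p
Un-nest:  m + q + p
Order the arguments:  m + p + q
Put back:  s(s(t(k, p), m + m + q), r(m + p + q, s(q, p), t(k, p)))

Answer: s(s(t(k, p), m + m + q), r(m + p + q, s(q, p), t(k, p)))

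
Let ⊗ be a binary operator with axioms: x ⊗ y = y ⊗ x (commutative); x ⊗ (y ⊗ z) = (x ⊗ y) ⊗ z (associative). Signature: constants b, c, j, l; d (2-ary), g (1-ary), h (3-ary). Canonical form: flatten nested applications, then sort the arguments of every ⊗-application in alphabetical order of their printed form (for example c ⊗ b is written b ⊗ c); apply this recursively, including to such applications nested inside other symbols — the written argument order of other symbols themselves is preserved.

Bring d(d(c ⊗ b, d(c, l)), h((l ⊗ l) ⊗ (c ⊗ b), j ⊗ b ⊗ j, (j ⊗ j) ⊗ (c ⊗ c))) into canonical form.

Focus inside:  (j ⊗ j) ⊗ (c ⊗ c)
Flatten:  j ⊗ j ⊗ c ⊗ c
Order the arguments:  c ⊗ c ⊗ j ⊗ j
Rebuild:  d(d(b ⊗ c, d(c, l)), h(b ⊗ c ⊗ l ⊗ l, b ⊗ j ⊗ j, c ⊗ c ⊗ j ⊗ j))

Answer: d(d(b ⊗ c, d(c, l)), h(b ⊗ c ⊗ l ⊗ l, b ⊗ j ⊗ j, c ⊗ c ⊗ j ⊗ j))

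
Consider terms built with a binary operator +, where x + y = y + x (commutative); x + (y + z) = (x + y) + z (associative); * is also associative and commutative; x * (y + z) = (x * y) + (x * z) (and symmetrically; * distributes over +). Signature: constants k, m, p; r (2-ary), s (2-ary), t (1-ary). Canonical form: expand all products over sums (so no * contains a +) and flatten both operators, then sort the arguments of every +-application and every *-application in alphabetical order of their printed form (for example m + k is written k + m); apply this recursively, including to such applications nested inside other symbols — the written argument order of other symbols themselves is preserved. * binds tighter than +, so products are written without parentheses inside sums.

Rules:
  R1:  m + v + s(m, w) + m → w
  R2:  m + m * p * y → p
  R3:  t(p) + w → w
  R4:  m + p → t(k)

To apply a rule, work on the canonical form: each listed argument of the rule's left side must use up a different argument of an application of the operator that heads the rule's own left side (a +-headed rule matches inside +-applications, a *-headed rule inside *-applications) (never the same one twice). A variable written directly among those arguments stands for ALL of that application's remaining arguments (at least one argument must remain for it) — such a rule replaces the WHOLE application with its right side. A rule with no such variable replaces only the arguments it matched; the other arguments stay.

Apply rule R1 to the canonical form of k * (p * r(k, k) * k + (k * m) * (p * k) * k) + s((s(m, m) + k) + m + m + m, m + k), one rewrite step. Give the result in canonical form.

Canonical form:  k * k * k * k * m * p + k * k * p * r(k, k) + s(k + m + m + m + s(m, m), k + m)
Match R1:  consume m, m, s(m, m);  v := k + m, w := m
The variable takes the whole remainder — replace the entire application.
New term:  k * k * k * k * m * p + k * k * p * r(k, k) + s(m, k + m)

Answer: k * k * k * k * m * p + k * k * p * r(k, k) + s(m, k + m)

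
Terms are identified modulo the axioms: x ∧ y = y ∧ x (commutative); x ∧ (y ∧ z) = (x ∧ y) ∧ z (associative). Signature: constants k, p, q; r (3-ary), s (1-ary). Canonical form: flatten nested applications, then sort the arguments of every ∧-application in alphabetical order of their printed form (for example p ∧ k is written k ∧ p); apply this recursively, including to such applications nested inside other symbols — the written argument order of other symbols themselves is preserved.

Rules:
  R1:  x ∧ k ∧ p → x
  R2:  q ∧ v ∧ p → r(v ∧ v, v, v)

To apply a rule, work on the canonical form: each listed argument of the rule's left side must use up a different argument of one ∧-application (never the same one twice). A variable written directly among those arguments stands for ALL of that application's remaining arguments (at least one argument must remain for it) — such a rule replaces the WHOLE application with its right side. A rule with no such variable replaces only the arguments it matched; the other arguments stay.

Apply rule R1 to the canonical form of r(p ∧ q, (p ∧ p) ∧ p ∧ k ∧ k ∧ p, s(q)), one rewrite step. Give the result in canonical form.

Canonical form:  r(p ∧ q, k ∧ k ∧ p ∧ p ∧ p ∧ p, s(q))
Match R1:  consume k, p;  x := k ∧ p ∧ p ∧ p
Every leftover argument binds to the variable; the entire application is replaced.
Result:  r(p ∧ q, k ∧ p ∧ p ∧ p, s(q))

Answer: r(p ∧ q, k ∧ p ∧ p ∧ p, s(q))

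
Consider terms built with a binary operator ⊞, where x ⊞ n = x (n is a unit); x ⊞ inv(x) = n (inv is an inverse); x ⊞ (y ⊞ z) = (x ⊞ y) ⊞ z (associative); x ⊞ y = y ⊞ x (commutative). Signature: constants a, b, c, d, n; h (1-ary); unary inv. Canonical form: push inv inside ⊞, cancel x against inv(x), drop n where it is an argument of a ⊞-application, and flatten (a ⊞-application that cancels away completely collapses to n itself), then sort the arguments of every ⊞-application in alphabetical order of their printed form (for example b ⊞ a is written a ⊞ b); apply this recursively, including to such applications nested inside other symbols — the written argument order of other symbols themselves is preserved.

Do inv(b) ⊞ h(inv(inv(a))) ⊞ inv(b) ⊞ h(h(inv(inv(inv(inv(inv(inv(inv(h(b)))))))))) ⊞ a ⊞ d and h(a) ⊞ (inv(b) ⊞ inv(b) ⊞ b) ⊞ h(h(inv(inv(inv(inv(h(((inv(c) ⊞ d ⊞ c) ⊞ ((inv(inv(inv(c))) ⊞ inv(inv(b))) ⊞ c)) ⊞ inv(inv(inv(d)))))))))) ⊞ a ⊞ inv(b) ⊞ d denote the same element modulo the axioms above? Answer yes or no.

Answer: no — a ⊞ d ⊞ h(a) ⊞ h(h(inv(h(b)))) ⊞ inv(b) ⊞ inv(b) vs a ⊞ d ⊞ h(a) ⊞ h(h(h(b))) ⊞ inv(b) ⊞ inv(b)

Derivation:
Left:  inv(b) ⊞ h(inv(inv(a))) ⊞ inv(b) ⊞ h(h(inv(inv(inv(inv(inv(inv(inv(h(b)))))))))) ⊞ a ⊞ d
  Push inv inside:  distribute inv over ⊞ and collapse double inv
  Combine occurrences:  inv(b) ⊞ inv(b) ⊞ h(a) ⊞ h(h(inv(h(b)))) ⊞ a ⊞ d
  Sort arguments:  a ⊞ d ⊞ h(a) ⊞ h(h(inv(h(b)))) ⊞ inv(b) ⊞ inv(b)
Right:  h(a) ⊞ (inv(b) ⊞ inv(b) ⊞ b) ⊞ h(h(inv(inv(inv(inv(h(((inv(c) ⊞ d ⊞ c) ⊞ ((inv(inv(inv(c))) ⊞ inv(inv(b))) ⊞ c)) ⊞ inv(inv(inv(d)))))))))) ⊞ a ⊞ inv(b) ⊞ d
  Push inv inside:  distribute inv over ⊞ and collapse double inv
  Collect terms:  h(a) ⊞ inv(b) ⊞ inv(b) ⊞ h(h(h(b))) ⊞ a ⊞ d
  Sort arguments:  a ⊞ d ⊞ h(a) ⊞ h(h(h(b))) ⊞ inv(b) ⊞ inv(b)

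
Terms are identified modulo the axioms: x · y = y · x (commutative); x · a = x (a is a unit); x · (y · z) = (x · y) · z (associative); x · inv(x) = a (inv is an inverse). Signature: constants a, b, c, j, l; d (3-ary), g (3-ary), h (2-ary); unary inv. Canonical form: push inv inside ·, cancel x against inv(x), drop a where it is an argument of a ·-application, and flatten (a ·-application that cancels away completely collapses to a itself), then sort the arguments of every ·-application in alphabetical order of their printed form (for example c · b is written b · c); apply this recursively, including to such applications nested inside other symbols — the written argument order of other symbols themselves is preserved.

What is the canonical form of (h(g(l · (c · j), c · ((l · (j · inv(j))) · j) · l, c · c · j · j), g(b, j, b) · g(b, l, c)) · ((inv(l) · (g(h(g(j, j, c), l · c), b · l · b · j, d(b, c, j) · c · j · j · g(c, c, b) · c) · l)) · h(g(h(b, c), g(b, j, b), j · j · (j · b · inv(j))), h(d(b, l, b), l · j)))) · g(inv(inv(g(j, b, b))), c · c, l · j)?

Push inv inside:  distribute inv over · and collapse double inv
Inverses cancel:  l cancels
Collect terms:  h(g(c · j · l, c · j · l · l, c · c · j · j), g(b, j, b) · g(b, l, c)) · g(h(g(j, j, c), c · l), b · b · j · l, c · c · d(b, c, j) · g(c, c, b) · j · j) · h(g(h(b, c), g(b, j, b), b · j · j), h(d(b, l, b), j · l)) · g(g(j, b, b), c · c, j · l)
Order the arguments:  g(g(j, b, b), c · c, j · l) · g(h(g(j, j, c), c · l), b · b · j · l, c · c · d(b, c, j) · g(c, c, b) · j · j) · h(g(c · j · l, c · j · l · l, c · c · j · j), g(b, j, b) · g(b, l, c)) · h(g(h(b, c), g(b, j, b), b · j · j), h(d(b, l, b), j · l))

Answer: g(g(j, b, b), c · c, j · l) · g(h(g(j, j, c), c · l), b · b · j · l, c · c · d(b, c, j) · g(c, c, b) · j · j) · h(g(c · j · l, c · j · l · l, c · c · j · j), g(b, j, b) · g(b, l, c)) · h(g(h(b, c), g(b, j, b), b · j · j), h(d(b, l, b), j · l))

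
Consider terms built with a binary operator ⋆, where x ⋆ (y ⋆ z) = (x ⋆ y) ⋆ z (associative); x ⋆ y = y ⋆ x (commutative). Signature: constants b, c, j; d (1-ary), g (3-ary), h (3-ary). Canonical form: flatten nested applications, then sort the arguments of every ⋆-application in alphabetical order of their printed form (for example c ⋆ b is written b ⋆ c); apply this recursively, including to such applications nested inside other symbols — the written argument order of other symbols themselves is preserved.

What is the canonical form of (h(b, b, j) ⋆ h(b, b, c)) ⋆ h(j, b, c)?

Answer: h(b, b, c) ⋆ h(b, b, j) ⋆ h(j, b, c)

Derivation:
Merge nested applications:  h(b, b, j) ⋆ h(b, b, c) ⋆ h(j, b, c)
Sort:  h(b, b, c) ⋆ h(b, b, j) ⋆ h(j, b, c)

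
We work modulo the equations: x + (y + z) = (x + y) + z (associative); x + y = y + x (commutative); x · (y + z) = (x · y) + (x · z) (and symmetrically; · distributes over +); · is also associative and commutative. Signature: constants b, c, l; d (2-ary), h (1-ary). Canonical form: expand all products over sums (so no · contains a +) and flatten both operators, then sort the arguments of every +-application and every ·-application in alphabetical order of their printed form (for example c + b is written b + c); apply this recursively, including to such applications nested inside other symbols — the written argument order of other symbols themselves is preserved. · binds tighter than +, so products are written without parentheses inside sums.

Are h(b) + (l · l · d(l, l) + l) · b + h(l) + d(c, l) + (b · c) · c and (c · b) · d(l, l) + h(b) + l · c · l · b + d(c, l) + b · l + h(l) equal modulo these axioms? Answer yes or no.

Answer: no — b · c · c + b · d(l, l) · l · l + b · l + d(c, l) + h(b) + h(l) vs b · c · d(l, l) + b · c · l · l + b · l + d(c, l) + h(b) + h(l)

Derivation:
Left:  h(b) + (l · l · d(l, l) + l) · b + h(l) + d(c, l) + (b · c) · c
  Distribute:  h(b) + b · d(l, l) · l · l + b · l + h(l) + d(c, l) + b · c · c
  Sort arguments:  b · c · c + b · d(l, l) · l · l + b · l + d(c, l) + h(b) + h(l)
Right:  (c · b) · d(l, l) + h(b) + l · c · l · b + d(c, l) + b · l + h(l)
  Un-nest:  b · c · d(l, l) + h(b) + b · c · l · l + d(c, l) + b · l + h(l)
  Sort:  b · c · d(l, l) + b · c · l · l + b · l + d(c, l) + h(b) + h(l)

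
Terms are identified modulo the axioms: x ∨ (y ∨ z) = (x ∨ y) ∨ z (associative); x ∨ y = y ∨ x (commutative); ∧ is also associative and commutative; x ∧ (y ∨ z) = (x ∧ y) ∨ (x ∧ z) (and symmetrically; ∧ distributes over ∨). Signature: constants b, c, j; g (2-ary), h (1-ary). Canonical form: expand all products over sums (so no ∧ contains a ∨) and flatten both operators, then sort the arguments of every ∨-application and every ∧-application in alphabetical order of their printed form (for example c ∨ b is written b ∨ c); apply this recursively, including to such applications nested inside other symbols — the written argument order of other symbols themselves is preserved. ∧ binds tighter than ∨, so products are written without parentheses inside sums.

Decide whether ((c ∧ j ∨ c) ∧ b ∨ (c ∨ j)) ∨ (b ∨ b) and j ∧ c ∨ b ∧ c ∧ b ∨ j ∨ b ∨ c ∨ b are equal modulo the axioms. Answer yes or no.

Left:  ((c ∧ j ∨ c) ∧ b ∨ (c ∨ j)) ∨ (b ∨ b)
  Expand products over sums:  b ∧ c ∧ j ∨ b ∧ c ∨ c ∨ j ∨ b ∨ b
  Sort arguments:  b ∨ b ∨ b ∧ c ∨ b ∧ c ∧ j ∨ c ∨ j
Right:  j ∧ c ∨ b ∧ c ∧ b ∨ j ∨ b ∨ c ∨ b
  Un-nest:  c ∧ j ∨ b ∧ b ∧ c ∨ j ∨ b ∨ c ∨ b
  Sort:  b ∨ b ∨ b ∧ b ∧ c ∨ c ∨ c ∧ j ∨ j

Answer: no — b ∨ b ∨ b ∧ c ∨ b ∧ c ∧ j ∨ c ∨ j vs b ∨ b ∨ b ∧ b ∧ c ∨ c ∨ c ∧ j ∨ j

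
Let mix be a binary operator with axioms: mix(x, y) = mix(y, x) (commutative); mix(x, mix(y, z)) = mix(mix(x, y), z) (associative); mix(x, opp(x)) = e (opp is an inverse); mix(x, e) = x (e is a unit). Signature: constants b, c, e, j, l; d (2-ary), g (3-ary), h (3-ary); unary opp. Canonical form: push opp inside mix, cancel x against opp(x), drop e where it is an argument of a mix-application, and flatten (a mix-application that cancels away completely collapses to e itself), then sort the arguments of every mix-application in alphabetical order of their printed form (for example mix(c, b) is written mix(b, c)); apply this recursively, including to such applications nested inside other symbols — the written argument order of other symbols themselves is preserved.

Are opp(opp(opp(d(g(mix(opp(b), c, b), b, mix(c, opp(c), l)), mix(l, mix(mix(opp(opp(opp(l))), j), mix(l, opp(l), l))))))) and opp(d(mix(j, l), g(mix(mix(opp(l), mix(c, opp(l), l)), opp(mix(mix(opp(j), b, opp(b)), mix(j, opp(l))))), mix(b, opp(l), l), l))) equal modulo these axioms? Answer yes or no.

Answer: no — opp(d(g(c, b, l), mix(j, l))) vs opp(d(mix(j, l), g(c, b, l)))

Derivation:
Left:  opp(opp(opp(d(g(mix(opp(b), c, b), b, mix(c, opp(c), l)), mix(l, mix(mix(opp(opp(opp(l))), j), mix(l, opp(l), l)))))))
  Push opp inside:  distribute opp over mix and collapse double opp
  Collect:  opp(d(g(c, b, l), mix(j, l)))
Right:  opp(d(mix(j, l), g(mix(mix(opp(l), mix(c, opp(l), l)), opp(mix(mix(opp(j), b, opp(b)), mix(j, opp(l))))), mix(b, opp(l), l), l)))
  Push opp inside:  distribute opp over mix and collapse double opp
  Collect:  opp(d(mix(j, l), g(c, b, l)))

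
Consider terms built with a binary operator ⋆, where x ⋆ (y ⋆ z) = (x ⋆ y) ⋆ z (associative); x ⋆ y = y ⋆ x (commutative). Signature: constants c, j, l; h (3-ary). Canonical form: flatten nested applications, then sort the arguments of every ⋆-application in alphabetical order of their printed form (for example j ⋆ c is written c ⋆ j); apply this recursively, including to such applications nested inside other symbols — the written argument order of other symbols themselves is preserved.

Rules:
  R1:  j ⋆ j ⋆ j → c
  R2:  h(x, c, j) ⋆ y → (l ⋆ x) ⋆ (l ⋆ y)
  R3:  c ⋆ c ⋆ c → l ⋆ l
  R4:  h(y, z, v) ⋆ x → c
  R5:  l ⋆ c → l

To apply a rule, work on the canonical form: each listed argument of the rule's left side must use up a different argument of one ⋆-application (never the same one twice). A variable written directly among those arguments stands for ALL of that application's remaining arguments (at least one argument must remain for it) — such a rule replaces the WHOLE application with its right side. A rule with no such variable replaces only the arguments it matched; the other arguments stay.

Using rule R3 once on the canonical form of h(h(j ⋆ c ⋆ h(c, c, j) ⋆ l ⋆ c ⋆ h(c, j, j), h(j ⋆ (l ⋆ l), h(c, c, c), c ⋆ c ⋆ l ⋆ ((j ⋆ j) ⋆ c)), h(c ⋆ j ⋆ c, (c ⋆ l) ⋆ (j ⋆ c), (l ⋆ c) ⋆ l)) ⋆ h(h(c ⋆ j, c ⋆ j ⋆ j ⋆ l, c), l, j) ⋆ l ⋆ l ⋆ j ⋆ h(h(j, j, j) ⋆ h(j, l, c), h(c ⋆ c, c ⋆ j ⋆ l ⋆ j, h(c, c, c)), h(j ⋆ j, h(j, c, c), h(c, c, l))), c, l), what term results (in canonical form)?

Answer: h(h(c ⋆ c ⋆ h(c, c, j) ⋆ h(c, j, j) ⋆ j ⋆ l, h(j ⋆ l ⋆ l, h(c, c, c), j ⋆ j ⋆ l ⋆ l ⋆ l), h(c ⋆ c ⋆ j, c ⋆ c ⋆ j ⋆ l, c ⋆ l ⋆ l)) ⋆ h(h(c ⋆ j, c ⋆ j ⋆ j ⋆ l, c), l, j) ⋆ h(h(j, j, j) ⋆ h(j, l, c), h(c ⋆ c, c ⋆ j ⋆ j ⋆ l, h(c, c, c)), h(j ⋆ j, h(j, c, c), h(c, c, l))) ⋆ j ⋆ l ⋆ l, c, l)

Derivation:
Canonical form:  h(h(c ⋆ c ⋆ h(c, c, j) ⋆ h(c, j, j) ⋆ j ⋆ l, h(j ⋆ l ⋆ l, h(c, c, c), c ⋆ c ⋆ c ⋆ j ⋆ j ⋆ l), h(c ⋆ c ⋆ j, c ⋆ c ⋆ j ⋆ l, c ⋆ l ⋆ l)) ⋆ h(h(c ⋆ j, c ⋆ j ⋆ j ⋆ l, c), l, j) ⋆ h(h(j, j, j) ⋆ h(j, l, c), h(c ⋆ c, c ⋆ j ⋆ j ⋆ l, h(c, c, c)), h(j ⋆ j, h(j, c, c), h(c, c, l))) ⋆ j ⋆ l ⋆ l, c, l)
R3 matches:  uses c, c, c
Result:  h(h(c ⋆ c ⋆ h(c, c, j) ⋆ h(c, j, j) ⋆ j ⋆ l, h(j ⋆ l ⋆ l, h(c, c, c), j ⋆ j ⋆ l ⋆ l ⋆ l), h(c ⋆ c ⋆ j, c ⋆ c ⋆ j ⋆ l, c ⋆ l ⋆ l)) ⋆ h(h(c ⋆ j, c ⋆ j ⋆ j ⋆ l, c), l, j) ⋆ h(h(j, j, j) ⋆ h(j, l, c), h(c ⋆ c, c ⋆ j ⋆ j ⋆ l, h(c, c, c)), h(j ⋆ j, h(j, c, c), h(c, c, l))) ⋆ j ⋆ l ⋆ l, c, l)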